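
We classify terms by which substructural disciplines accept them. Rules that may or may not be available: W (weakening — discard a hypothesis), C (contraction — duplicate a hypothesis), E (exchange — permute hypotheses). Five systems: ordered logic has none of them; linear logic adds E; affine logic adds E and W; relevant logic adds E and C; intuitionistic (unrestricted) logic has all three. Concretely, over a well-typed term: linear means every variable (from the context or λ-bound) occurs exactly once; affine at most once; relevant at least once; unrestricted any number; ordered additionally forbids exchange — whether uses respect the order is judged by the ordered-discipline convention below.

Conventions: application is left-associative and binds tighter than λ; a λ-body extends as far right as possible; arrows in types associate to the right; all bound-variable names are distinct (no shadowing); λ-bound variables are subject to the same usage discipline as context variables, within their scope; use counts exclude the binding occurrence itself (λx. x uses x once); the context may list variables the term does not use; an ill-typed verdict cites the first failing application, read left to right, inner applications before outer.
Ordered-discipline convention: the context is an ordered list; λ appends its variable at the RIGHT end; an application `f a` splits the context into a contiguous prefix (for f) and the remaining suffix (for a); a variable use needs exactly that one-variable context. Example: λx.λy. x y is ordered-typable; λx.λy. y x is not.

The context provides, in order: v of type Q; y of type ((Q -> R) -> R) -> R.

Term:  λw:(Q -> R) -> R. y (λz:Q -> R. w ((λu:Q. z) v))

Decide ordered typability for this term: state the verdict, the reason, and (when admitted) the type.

no — unused: u — weakening required
counts: v ×1, y ×1, w (λ-bound) ×1, z (λ-bound) ×1, u (λ-bound) ×0
uses in reading order: y, w, z, v
typing: ✓ — ((Q -> R) -> R) -> R
per-discipline verdicts: ordered ✗ · linear ✗ · affine ✓ · relevant ✗ · unrestricted ✓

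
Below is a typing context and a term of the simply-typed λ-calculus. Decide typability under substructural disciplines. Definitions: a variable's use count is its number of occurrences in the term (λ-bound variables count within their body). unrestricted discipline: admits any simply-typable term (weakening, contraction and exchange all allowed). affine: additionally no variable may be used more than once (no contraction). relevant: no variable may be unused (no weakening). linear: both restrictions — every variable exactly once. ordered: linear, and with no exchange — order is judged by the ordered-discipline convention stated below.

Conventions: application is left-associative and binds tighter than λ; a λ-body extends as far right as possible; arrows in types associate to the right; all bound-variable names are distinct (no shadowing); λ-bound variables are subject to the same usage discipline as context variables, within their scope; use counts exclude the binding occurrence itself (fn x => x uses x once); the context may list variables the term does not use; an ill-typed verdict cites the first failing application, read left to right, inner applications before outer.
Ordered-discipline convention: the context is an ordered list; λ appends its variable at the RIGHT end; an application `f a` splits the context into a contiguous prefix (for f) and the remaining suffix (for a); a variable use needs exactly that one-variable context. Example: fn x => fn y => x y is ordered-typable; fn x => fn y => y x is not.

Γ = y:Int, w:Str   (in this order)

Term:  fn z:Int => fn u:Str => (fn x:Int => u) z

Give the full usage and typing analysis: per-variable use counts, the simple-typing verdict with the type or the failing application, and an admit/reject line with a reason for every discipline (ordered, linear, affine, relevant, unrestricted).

use counts: y: 0×; w: 0×; z (λ-bound): 1×; u (λ-bound): 1×; x (λ-bound): 0×
order of uses: u, z
typing: ✓ — Int → Str → Str
ordered: ✗, y, w, x left unused
linear: ✗, y, w, x left unused
affine: ✓, none of y, w, z, u, x used more than once
relevant: ✗, y, w, x left unused
unrestricted: ✓, simply typable at Int → Str → Str; W, C, E all held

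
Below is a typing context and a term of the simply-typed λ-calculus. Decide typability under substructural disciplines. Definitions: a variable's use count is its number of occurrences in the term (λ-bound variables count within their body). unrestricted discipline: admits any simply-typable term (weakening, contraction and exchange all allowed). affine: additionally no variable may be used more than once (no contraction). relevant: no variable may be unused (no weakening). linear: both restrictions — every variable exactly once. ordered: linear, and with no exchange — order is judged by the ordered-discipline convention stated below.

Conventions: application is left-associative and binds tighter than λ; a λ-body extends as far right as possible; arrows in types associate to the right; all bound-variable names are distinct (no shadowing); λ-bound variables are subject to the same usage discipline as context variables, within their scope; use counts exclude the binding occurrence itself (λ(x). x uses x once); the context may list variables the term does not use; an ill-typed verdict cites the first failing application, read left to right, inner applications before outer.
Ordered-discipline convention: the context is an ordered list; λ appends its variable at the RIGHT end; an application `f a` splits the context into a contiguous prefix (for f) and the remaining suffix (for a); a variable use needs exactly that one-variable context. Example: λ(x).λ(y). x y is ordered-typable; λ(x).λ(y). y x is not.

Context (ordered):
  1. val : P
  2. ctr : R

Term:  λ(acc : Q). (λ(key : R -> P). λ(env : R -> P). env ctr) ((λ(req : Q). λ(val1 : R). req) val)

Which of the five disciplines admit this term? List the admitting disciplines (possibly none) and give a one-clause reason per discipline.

accepted by: none
variable uses: val: 1×; ctr: 1×; acc [bound]: 0×; key [bound]: 0×; env [bound]: 1×; req [bound]: 1×; val1 [bound]: 0×
uses in reading order: env, ctr, req, val
typing: ill-typed: an argument P mismatches the expected Q
ordered: ✗, the type mismatch rejects it
linear: ✗, not simply typable
affine: ✗, fails simple typing
relevant: ✗, a type mismatch blocks all five
unrestricted: ✗, the type mismatch rejects it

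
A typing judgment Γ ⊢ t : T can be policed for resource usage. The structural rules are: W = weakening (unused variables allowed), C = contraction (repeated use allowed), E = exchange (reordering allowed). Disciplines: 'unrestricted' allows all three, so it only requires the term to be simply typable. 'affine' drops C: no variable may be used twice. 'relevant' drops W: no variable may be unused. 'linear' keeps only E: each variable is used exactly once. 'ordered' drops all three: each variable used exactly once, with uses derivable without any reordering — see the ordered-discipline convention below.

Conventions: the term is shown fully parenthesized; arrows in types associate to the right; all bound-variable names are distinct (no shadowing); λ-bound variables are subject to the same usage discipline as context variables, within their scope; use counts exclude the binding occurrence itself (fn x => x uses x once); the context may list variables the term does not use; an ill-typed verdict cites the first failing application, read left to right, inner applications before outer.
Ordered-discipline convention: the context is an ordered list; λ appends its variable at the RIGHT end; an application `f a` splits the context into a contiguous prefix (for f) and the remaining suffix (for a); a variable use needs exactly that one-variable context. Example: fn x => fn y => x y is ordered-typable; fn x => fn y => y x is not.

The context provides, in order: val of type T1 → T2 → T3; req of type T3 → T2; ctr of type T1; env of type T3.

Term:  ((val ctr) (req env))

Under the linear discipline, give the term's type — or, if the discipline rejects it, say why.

term : T3
use counts: val: 1×, req: 1×, ctr: 1×, env: 1×
order of uses: val, ctr, req, env
typing: the term checks, with type T3
per-discipline verdicts: ordered ✗; linear ✓; affine ✓; relevant ✓; unrestricted ✓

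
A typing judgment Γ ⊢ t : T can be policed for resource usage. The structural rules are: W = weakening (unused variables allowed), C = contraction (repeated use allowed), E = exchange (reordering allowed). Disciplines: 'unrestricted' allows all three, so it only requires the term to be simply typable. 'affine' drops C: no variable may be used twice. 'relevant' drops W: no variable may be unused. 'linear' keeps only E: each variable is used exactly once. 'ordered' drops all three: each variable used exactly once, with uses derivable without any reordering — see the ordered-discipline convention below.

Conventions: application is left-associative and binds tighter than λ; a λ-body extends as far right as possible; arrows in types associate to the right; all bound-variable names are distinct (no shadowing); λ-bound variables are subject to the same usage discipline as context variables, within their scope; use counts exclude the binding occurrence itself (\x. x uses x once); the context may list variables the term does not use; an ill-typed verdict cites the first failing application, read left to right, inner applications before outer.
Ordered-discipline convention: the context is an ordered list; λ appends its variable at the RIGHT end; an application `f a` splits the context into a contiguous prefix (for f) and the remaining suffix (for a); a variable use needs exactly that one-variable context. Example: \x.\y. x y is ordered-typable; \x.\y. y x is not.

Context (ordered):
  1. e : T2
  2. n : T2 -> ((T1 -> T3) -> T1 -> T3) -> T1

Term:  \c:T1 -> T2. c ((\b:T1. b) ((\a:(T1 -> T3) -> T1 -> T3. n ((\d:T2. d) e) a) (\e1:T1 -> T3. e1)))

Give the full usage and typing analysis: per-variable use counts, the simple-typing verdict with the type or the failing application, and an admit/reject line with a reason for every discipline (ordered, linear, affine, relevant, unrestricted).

variable uses: e: 1×, n: 1×, c (λ-bound): 1×, b (λ-bound): 1×, a (λ-bound): 1×, d (λ-bound): 1×, e1 (λ-bound): 1×
uses in reading order: c, b, n, d, e, a, e1
typing: ✓ — (T1 -> T2) -> T2
ordered: ✗, use order c, b, n, d, e, a, e1 needs exchange
linear: ✓, single use per variable (e, n, c, b, a, d, e1)
affine: ✓, e, n, c, b, a, d, e1: no repeats, contraction unneeded
relevant: ✓, none of e, n, c, b, a, d, e1 goes unused
unrestricted: ✓, well-typed at (T1 -> T2) -> T2; no restrictions here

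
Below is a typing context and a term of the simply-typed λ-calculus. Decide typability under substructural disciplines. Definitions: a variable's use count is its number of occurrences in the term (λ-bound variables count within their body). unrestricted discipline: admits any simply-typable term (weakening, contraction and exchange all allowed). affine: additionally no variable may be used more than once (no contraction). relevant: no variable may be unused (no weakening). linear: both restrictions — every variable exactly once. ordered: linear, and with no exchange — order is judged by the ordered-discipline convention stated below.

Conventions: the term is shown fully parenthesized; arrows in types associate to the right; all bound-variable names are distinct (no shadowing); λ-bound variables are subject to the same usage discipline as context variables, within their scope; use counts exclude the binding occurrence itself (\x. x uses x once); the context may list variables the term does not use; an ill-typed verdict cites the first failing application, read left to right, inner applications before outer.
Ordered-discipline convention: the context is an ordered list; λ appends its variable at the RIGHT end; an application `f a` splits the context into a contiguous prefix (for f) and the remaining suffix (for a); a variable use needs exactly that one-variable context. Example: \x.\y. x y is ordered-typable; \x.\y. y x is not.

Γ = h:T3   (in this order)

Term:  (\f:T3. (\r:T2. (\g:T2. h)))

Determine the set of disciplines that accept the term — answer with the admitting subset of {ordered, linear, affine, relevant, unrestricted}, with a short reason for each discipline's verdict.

admitting disciplines: affine, unrestricted
variable uses: h: 1×, f [bound]: 0×, r [bound]: 0×, g [bound]: 0×
uses in reading order: h
typing: well-typed at T3 → T2 → T2 → T3
ordered ✗ (unused: f, r, g — weakening required)
linear ✗ (unused: f, r, g — weakening required)
affine ✓ (none of h, f, r, g used more than once)
relevant ✗ (unused: f, r, g — weakening required)
unrestricted ✓ (well-typed at T3 → T2 → T2 → T3; no restrictions here)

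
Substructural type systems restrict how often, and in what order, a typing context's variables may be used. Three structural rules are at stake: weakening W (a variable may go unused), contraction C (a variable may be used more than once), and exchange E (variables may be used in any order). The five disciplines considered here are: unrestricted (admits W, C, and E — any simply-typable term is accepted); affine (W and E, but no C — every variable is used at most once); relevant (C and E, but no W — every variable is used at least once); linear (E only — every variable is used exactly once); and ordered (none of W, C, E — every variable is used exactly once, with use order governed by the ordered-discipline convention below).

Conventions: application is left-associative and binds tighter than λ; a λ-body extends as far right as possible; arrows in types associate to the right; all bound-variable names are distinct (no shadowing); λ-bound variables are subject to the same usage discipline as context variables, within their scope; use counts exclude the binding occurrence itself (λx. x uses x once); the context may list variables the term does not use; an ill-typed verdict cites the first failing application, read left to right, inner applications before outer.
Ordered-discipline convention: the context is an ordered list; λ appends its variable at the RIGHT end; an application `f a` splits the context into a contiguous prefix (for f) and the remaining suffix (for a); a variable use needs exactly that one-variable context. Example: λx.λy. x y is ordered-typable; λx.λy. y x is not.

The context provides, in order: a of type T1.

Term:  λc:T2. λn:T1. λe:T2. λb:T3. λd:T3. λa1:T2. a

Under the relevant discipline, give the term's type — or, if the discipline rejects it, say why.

not well-typed under relevant — needs weakening: c, n, e, b, d, a1 unused
use counts: a ×1; c [bound] ×0; n [bound] ×0; e [bound] ×0; b [bound] ×0; d [bound] ×0; a1 [bound] ×0
use order (left to right): a
typing: ✓ — T2 -> T1 -> T2 -> T3 -> T3 -> T2 -> T1
per-discipline verdicts: ordered ✗ | linear ✗ | affine ✓ | relevant ✗ | unrestricted ✓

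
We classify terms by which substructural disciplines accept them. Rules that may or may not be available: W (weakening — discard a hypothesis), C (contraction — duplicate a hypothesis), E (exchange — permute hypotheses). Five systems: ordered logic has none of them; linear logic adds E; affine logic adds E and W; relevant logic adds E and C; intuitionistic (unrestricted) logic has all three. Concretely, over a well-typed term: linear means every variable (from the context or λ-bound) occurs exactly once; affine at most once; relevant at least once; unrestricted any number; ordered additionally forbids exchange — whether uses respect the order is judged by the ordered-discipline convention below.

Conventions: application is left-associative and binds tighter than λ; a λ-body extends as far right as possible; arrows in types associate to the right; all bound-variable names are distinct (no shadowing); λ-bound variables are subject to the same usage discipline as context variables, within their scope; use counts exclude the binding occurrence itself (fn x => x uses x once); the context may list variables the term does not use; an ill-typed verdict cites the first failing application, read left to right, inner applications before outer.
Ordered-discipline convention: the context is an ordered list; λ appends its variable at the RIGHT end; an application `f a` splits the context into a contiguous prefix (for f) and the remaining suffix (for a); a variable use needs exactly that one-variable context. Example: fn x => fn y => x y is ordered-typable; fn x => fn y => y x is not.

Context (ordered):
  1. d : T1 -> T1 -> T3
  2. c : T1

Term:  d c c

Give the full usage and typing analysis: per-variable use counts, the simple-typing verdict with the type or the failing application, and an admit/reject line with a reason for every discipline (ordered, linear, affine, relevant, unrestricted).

use counts: d=1, c=2
order of uses: d, c, c
typing: the term checks, with type T3
ordered ✗ (repeated use of c ×2)
linear ✗ (repeated use of c ×2)
affine ✗ (repeated use of c ×2)
relevant ✓ (none of d, c goes unused)
unrestricted ✓ (well-typed at T3; no restrictions here)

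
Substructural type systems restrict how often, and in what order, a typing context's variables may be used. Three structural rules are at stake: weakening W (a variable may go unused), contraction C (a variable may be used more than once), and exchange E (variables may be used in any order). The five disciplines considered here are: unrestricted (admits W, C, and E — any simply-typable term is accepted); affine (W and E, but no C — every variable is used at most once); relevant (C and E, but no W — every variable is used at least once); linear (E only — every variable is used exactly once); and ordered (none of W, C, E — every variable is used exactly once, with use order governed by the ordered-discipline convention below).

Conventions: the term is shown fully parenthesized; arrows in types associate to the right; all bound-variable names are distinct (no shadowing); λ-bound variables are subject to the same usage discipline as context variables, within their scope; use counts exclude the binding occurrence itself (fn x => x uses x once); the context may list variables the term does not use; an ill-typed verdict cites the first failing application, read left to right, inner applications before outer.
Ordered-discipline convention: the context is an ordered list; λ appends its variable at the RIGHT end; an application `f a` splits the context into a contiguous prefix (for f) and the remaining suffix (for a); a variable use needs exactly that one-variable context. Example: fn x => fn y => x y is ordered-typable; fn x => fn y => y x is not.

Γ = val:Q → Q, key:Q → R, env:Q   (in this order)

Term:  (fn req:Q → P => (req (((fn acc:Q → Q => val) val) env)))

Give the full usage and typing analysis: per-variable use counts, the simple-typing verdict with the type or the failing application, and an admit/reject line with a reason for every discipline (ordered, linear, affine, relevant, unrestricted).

counts: val=2; key=0; env=1; req (λ-bound)=1; acc (λ-bound)=0
use order (left to right): req, val, val, env
typing: the term checks, with type (Q → P) → P
ordered ✗ (repeated use of val ×2; key, acc left unused)
linear ✗ (repeated use of val ×2; key, acc left unused)
affine ✗ (repeated use of val ×2)
relevant ✗ (key, acc left unused)
unrestricted ✓ (type-checks ((Q → P) → P) and nothing is barred)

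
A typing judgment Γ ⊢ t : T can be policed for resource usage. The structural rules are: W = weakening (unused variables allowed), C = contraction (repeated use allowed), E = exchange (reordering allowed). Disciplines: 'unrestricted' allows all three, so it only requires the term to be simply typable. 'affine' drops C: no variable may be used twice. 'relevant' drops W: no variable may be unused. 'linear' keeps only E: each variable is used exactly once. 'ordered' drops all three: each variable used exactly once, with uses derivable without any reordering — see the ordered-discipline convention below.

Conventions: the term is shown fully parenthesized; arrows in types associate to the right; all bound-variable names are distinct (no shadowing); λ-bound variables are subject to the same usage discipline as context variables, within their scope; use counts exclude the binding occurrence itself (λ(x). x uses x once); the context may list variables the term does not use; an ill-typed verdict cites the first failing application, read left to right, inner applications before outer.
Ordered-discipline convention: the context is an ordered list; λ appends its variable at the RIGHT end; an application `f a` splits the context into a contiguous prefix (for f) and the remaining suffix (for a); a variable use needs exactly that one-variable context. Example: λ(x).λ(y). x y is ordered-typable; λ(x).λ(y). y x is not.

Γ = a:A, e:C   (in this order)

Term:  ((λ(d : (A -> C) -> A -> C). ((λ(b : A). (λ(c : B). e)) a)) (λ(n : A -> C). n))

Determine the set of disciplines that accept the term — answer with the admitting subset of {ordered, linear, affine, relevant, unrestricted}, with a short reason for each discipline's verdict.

admitted by: affine, unrestricted
usage: a ×1; e ×1; d (bound) ×0; b (bound) ×0; c (bound) ×0; n (bound) ×1
use order (left to right): e, a, n
typing: well-typed at B -> C
ordered ✗ (unused: d, b, c — weakening required)
linear ✗ (unused: d, b, c — weakening required)
affine ✓ (a, e, d, b, c, n: no repeats, contraction unneeded)
relevant ✗ (unused: d, b, c — weakening required)
unrestricted ✓ (typability at B -> C is all that's needed)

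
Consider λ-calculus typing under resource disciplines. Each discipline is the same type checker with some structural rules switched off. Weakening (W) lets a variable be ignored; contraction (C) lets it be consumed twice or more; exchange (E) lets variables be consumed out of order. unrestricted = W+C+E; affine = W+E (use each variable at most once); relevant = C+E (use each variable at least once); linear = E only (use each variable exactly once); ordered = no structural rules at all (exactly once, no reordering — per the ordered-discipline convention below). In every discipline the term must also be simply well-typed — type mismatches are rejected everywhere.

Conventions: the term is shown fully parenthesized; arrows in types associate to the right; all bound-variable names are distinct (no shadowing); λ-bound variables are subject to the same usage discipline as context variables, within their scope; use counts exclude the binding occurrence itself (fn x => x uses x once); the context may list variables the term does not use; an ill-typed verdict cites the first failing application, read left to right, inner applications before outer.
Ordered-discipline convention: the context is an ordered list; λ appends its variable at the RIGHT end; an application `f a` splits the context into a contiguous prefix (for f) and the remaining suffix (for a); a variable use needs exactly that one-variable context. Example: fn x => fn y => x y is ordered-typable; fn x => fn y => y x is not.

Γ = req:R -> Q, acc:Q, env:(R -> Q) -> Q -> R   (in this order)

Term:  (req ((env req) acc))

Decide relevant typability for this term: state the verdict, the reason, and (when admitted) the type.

yes — req, acc, env: all used, weakening unneeded; term : Q
use counts: req ×2; acc ×1; env ×1
uses in reading order: req, env, req, acc
typing: well-typed at Q
across the five disciplines: ordered ✗ · linear ✗ · affine ✗ · relevant ✓ · unrestricted ✓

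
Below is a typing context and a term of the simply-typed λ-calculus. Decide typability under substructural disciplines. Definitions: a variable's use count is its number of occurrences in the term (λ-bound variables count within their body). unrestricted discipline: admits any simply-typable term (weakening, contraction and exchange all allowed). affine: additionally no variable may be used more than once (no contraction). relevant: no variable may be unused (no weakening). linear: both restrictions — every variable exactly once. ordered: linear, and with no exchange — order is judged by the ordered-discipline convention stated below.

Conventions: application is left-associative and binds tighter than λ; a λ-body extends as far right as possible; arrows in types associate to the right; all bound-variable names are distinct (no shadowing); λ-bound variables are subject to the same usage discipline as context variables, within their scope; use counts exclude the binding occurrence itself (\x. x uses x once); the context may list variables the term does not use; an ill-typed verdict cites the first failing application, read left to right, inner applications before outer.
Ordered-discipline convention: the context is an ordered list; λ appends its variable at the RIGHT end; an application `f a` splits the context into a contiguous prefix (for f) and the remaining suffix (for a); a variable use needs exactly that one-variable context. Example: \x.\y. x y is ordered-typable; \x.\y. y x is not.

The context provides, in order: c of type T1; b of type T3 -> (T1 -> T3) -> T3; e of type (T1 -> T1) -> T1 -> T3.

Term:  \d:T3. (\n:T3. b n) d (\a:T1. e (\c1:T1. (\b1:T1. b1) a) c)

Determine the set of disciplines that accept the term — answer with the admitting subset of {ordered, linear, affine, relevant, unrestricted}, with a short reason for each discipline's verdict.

admitting disciplines: affine, unrestricted
usage: c ×1, b ×1, e ×1, d (bound) ×1, n (bound) ×1, a (bound) ×1, c1 (bound) ×0, b1 (bound) ×1
left-to-right use order: b, n, d, e, b1, a, c
typing: well-typed — term : T3 -> T3
ordered ✗ (unused: c1 — weakening required)
linear ✗ (unused: c1 — weakening required)
affine ✓ (c, b, e, d, n, a, c1, b1: no repeats, contraction unneeded)
relevant ✗ (unused: c1 — weakening required)
unrestricted ✓ (type-checks (T3 -> T3) and nothing is barred)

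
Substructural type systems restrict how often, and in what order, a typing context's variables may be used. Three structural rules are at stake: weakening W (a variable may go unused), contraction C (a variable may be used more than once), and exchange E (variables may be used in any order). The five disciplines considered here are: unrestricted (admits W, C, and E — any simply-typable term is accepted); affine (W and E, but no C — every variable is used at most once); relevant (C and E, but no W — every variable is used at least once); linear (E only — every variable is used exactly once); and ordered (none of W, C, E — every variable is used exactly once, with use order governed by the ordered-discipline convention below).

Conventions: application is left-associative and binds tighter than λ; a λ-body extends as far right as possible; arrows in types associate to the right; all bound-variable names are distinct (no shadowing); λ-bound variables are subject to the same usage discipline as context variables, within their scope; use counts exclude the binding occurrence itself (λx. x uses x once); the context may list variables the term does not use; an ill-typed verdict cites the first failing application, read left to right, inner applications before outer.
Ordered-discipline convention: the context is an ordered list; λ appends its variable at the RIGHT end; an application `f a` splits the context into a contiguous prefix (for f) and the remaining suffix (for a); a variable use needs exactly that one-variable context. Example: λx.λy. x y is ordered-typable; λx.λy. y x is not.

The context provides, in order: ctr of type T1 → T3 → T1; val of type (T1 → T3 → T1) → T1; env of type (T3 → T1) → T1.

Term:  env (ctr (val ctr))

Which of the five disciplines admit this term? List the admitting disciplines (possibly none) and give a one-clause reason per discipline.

admitted by: relevant, unrestricted
variable uses: ctr: 2×; val: 1×; env: 1×
use order (left to right): env, ctr, val, ctr
typing: ✓ — T1
ordered ✗ (repeated use of ctr ×2)
linear ✗ (repeated use of ctr ×2)
affine ✗ (repeated use of ctr ×2)
relevant ✓ (every one of ctr, val, env appears)
unrestricted ✓ (type-checks (T1) and nothing is barred)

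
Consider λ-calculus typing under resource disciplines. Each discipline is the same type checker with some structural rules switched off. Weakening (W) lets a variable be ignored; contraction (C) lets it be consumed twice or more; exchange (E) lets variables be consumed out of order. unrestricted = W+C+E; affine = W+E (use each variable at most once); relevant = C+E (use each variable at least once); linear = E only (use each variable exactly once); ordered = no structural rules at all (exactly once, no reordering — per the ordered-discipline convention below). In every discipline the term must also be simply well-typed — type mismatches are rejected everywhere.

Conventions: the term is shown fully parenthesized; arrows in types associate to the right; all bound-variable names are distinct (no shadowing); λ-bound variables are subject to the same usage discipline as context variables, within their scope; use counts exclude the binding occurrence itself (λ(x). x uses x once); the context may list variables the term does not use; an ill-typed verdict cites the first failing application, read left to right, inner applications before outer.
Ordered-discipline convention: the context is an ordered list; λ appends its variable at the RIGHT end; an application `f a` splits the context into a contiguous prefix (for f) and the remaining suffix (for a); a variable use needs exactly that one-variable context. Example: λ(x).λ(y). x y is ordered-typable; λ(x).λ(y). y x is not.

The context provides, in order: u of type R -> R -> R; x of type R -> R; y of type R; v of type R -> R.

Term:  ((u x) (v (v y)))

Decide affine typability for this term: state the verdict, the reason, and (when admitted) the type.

no — a type mismatch blocks all five
usage: u ×1, x ×1, y ×1, v ×2
use order (left to right): u, x, v, v, y
typing: ill-typed: a function awaiting R gets R -> R
all disciplines: ordered ✗ | linear ✗ | affine ✗ | relevant ✗ | unrestricted ✗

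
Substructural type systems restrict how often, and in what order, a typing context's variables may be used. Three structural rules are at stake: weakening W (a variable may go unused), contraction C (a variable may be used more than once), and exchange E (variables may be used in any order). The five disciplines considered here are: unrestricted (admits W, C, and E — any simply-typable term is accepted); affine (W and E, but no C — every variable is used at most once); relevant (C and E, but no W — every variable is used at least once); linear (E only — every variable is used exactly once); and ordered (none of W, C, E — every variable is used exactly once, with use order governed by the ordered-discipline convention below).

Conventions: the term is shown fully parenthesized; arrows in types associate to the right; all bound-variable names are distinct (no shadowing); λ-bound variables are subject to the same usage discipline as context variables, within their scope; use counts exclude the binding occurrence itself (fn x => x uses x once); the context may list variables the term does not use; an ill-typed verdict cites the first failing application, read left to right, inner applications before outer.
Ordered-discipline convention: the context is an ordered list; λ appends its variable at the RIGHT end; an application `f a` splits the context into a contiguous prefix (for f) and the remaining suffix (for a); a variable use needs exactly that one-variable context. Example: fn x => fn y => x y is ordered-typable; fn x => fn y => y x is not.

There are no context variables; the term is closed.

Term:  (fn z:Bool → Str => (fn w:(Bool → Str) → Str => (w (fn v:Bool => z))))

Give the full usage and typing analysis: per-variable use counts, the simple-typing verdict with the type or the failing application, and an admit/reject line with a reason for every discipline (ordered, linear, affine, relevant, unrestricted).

usage: z [bound]=1; w [bound]=1; v [bound]=0
order of uses: w, z
typing: ill-typed: argument of type Bool → Bool → Str where Bool → Str is required
ordered ✗ (fails simple typing)
linear ✗ (a type mismatch blocks all five)
affine ✗ (the type mismatch rejects it)
relevant ✗ (not simply typable)
unrestricted ✗ (fails simple typing)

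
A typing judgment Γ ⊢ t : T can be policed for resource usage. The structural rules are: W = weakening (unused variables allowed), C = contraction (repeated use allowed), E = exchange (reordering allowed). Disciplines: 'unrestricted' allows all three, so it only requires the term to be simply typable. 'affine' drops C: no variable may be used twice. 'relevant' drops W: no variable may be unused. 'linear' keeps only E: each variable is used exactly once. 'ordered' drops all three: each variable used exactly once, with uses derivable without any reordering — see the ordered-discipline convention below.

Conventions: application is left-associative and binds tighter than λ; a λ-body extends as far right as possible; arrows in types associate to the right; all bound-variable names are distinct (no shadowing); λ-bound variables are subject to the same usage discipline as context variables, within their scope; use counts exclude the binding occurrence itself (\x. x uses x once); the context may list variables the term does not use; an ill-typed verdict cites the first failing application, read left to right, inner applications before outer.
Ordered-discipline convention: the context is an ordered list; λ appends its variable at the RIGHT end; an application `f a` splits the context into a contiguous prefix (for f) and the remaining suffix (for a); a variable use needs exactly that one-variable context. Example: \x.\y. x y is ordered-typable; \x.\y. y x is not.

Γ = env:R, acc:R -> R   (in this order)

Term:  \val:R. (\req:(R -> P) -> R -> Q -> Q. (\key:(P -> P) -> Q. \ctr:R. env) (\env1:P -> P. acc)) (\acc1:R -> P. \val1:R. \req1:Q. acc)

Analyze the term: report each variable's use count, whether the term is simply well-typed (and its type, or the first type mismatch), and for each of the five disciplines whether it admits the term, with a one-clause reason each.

counts: env: 1; acc: 2; val [bound]: 0; req [bound]: 0; key [bound]: 0; ctr [bound]: 0; env1 [bound]: 0; acc1 [bound]: 0; val1 [bound]: 0; req1 [bound]: 0
left-to-right use order: env, acc, acc
typing: ill-typed: an argument (P -> P) -> R -> R mismatches the expected (P -> P) -> Q
ordered ✗ (a type mismatch blocks all five)
linear ✗ (the type mismatch rejects it)
affine ✗ (not simply typable)
relevant ✗ (fails simple typing)
unrestricted ✗ (a type mismatch blocks all five)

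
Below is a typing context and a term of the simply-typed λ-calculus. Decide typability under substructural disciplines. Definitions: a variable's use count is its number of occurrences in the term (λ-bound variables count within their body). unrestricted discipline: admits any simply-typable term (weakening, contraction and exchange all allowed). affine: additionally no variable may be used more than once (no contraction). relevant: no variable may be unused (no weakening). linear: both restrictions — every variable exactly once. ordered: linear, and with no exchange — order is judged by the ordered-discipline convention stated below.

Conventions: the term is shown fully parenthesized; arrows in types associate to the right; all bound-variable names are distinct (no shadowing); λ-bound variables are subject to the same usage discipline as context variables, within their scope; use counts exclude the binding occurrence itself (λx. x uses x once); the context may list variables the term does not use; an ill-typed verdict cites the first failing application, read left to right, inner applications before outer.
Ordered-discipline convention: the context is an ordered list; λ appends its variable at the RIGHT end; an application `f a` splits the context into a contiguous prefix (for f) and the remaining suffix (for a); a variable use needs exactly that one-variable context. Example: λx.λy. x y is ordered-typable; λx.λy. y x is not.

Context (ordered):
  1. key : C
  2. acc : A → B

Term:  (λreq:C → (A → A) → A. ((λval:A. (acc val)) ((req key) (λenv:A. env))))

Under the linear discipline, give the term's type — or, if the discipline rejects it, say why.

term : (C → (A → A) → A) → B
usage: key ×1; acc ×1; req (bound) ×1; val (bound) ×1; env (bound) ×1
use order (left to right): acc, val, req, key, env
typing: well-typed — term : (C → (A → A) → A) → B
all disciplines: ordered ✗ · linear ✓ · affine ✓ · relevant ✓ · unrestricted ✓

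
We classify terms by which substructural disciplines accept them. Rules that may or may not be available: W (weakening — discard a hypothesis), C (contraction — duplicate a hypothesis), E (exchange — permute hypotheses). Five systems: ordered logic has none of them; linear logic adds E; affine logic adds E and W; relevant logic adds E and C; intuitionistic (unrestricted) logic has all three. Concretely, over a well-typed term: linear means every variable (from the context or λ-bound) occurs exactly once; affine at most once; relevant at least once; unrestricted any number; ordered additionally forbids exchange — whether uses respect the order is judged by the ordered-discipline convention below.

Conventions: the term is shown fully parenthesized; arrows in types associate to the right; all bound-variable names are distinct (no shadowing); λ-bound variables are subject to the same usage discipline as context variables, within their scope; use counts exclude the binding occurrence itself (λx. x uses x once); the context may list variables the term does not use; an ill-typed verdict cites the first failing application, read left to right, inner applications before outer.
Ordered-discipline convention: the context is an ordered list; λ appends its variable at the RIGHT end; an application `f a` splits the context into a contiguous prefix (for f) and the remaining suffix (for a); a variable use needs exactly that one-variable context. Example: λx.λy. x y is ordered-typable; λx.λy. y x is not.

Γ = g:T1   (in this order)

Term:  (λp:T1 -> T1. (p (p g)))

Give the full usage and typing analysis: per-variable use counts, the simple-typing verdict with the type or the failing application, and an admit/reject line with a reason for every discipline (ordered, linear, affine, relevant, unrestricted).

use counts: g ×1; p (bound) ×2
use order (left to right): p, p, g
typing: well-typed at (T1 -> T1) -> T1
ordered: ✗, repeated use of p ×2
linear: ✗, repeated use of p ×2
affine: ✗, repeated use of p ×2
relevant: ✓, g, p: all used, weakening unneeded
unrestricted: ✓, simply typable at (T1 -> T1) -> T1; W, C, E all held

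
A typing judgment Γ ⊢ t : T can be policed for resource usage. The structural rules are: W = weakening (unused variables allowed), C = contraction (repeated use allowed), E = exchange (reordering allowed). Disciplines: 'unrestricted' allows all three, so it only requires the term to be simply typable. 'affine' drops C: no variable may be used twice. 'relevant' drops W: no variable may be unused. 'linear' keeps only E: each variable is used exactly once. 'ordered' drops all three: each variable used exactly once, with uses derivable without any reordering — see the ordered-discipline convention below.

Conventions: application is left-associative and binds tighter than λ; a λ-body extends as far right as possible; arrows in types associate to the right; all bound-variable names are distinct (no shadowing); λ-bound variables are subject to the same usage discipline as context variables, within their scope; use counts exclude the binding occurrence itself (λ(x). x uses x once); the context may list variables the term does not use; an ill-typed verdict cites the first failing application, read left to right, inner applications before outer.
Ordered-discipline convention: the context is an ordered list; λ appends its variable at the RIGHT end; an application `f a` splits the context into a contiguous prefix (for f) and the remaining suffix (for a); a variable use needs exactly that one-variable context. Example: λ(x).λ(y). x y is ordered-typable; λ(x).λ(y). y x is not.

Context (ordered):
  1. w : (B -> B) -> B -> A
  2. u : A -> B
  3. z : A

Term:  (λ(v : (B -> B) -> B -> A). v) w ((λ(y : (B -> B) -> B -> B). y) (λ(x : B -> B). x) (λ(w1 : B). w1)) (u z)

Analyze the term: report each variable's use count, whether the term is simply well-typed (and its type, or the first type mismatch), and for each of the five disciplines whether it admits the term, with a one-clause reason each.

usage: w ×1; u ×1; z ×1; v (λ-bound) ×1; y (λ-bound) ×1; x (λ-bound) ×1; w1 (λ-bound) ×1
uses in reading order: v, w, y, x, w1, u, z
typing: well-typed at A
ordered: ✓ — single-use (w, u, z, v, y, x, w1), ordered derivation ok
linear: ✓ — single use per variable (w, u, z, v, y, x, w1)
affine: ✓ — w, u, z, v, y, x, w1: no repeats, contraction unneeded
relevant: ✓ — at least one use each (w, u, z, v, y, x, w1)
unrestricted: ✓ — typability at A is all that's needed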